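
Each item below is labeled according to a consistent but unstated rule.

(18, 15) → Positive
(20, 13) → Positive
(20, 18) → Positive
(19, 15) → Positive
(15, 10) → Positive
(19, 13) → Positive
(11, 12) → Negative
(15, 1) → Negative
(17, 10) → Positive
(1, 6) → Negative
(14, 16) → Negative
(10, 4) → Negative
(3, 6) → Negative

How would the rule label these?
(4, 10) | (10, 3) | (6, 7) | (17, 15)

All 'Positive' examples share one property — first > second AND sum ≥ 23 — and every 'Negative' example lacks it.
(4, 10): 4 < 10, 4+10 = 14, doesn't match → Negative. (10, 3): 10 > 3, 10+3 = 13, doesn't match → Negative. (6, 7): 6 < 7, 6+7 = 13, doesn't match → Negative. (17, 15): 17 > 15, 17+15 = 32, qualifies → Positive.

Negative, Negative, Negative, Positive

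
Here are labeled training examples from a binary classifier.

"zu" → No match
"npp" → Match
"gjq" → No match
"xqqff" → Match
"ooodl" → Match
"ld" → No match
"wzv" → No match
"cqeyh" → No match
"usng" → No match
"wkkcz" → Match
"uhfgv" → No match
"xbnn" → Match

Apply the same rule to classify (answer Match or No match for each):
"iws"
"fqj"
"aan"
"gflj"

'Match' ⟺ has a double letter.
No match: "iws", since no doubled letter. No match: "fqj", since no doubled letter. Match: "aan", since 'aa' doubled. No match: "gflj", since no doubled letter.

No match, No match, Match, No match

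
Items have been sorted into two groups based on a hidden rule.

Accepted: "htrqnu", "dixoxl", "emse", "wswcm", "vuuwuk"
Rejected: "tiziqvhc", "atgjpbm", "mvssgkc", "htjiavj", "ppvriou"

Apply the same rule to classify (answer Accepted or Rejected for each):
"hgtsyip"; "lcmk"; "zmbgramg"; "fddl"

All 'Accepted' examples share one property — length ≤ 6 — and every 'Rejected' example lacks it.
Rejected: "hgtsyip", since length 7. Accepted: "lcmk", since length 4. Rejected: "zmbgramg", since length 8. Accepted: "fddl", since length 4.

Rejected, Accepted, Rejected, Accepted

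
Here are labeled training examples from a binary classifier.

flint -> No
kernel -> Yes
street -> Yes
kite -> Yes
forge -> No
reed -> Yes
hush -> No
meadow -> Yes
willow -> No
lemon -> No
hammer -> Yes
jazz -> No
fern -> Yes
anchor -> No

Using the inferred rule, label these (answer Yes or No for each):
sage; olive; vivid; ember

Yes, No, No, No

The distinguishing property — even length AND contains 'e' — holds for all the 'Yes' cases and none of the 'No' cases.
sage: length 4, has 'e' — passes, so Yes.
olive: length 5, has 'e' — fails this test, so No.
vivid: length 5, no 'e' — fails this test, so No.
ember: length 5, has 'e' — fails this test, so No.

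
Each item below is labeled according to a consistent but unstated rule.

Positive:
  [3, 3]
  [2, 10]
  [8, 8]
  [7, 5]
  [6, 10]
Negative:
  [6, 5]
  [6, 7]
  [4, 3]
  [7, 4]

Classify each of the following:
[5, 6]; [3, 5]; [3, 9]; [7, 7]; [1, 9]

Negative, Positive, Positive, Positive, Positive

Every 'Positive' example satisfies: sum is even. None of the 'Negative' examples do.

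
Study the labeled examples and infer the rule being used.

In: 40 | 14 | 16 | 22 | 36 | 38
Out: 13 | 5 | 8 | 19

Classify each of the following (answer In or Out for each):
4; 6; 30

Out, Out, In

Rule: even AND at least 13. This holds for each 'In' example and fails for each 'Out' one.
4: Out (4 is even, 4 < 13).
6: Out (6 is even, 6 < 13).
30: In (30 is even, 30 ≥ 13).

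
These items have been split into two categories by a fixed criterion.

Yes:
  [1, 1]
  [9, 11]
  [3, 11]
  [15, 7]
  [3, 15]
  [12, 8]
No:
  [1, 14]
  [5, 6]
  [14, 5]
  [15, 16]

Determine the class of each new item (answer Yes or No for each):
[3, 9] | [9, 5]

Yes, Yes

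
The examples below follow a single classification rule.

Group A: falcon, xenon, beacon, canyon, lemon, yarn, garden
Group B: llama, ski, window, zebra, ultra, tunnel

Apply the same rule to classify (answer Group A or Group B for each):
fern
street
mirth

The distinguishing property — ends with 'n' — holds for all the 'Group A' cases and none of the 'Group B' cases.

Group A, Group B, Group B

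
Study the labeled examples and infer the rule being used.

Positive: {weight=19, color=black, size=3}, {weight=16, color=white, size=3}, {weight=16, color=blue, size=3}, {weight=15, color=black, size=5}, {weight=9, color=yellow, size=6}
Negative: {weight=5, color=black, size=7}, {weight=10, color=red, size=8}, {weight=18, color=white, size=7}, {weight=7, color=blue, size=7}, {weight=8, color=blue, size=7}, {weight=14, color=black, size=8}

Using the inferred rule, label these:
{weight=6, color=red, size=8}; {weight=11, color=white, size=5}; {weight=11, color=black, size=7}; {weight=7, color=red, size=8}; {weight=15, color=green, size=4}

Negative, Positive, Negative, Negative, Positive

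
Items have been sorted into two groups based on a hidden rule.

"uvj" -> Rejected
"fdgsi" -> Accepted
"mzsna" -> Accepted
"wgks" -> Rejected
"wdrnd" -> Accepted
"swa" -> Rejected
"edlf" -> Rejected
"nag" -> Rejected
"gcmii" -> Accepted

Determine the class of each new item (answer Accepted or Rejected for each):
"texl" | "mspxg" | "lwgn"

The classifier is using: length 5.
"texl" — length 4, hence Rejected. "mspxg" — length 5, hence Accepted. "lwgn" — length 4, hence Rejected.

Rejected, Accepted, Rejected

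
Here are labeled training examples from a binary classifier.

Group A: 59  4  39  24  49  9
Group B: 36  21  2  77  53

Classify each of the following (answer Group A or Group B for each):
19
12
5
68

Group A, Group B, Group B, Group B

The pattern is that an item is 'Group A' exactly when: ≡ 4 (mod 5).
19: Group A (19 mod 5 = 4). 12: Group B (12 mod 5 = 2). 5: Group B (5 mod 5 = 0). 68: Group B (68 mod 5 = 3).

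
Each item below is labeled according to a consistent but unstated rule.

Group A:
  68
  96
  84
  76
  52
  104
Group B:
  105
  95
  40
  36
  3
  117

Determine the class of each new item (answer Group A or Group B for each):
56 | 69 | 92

Group A, Group B, Group A

A rule that fits every label: even AND at least 52 — true of each 'Group A' example, false of each 'Group B' one.
56: 56 is even, 56 ≥ 52, qualifies → Group A. 69: 69 is odd, 69 ≥ 52, does not pass → Group B. 92: 92 is even, 92 ≥ 52, qualifies → Group A.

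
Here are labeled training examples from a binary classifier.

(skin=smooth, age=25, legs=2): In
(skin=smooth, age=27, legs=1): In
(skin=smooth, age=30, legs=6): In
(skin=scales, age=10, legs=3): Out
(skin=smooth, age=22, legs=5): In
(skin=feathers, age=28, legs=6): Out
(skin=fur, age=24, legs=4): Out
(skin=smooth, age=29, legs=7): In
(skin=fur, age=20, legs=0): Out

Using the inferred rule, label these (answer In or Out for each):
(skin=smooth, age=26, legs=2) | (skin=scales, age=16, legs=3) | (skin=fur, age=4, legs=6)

Rule: skin is smooth. This holds for each 'In' example and fails for each 'Out' one.
In: (skin=smooth, age=26, legs=2), since skin is smooth.
Out: (skin=scales, age=16, legs=3), since skin is scales.
Out: (skin=fur, age=4, legs=6), since skin is fur.

In, Out, Out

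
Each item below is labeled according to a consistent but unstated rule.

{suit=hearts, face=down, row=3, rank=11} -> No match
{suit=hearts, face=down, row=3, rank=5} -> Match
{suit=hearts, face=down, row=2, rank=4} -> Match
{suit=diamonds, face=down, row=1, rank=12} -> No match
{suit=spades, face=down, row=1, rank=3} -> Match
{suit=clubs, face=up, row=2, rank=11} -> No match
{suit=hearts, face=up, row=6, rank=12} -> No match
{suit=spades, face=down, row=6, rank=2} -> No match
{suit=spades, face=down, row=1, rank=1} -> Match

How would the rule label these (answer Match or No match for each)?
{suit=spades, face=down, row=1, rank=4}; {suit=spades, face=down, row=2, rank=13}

Match, No match

Every 'Match' example satisfies: row ≤ 3 AND rank ≤ 5. None of the 'No match' examples do.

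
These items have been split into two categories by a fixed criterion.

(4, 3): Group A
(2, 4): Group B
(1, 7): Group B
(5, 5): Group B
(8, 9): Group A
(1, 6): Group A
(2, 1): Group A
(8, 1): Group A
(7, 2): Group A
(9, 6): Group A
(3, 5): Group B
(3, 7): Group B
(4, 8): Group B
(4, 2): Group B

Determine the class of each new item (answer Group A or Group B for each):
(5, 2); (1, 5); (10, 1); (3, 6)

Group A, Group B, Group A, Group A

The common property of the 'Group A' items is: sum is odd. No 'Group B' item has it.
(5, 2) → 5+2 = 7 → Group A.
(1, 5) → 1+5 = 6 → Group B.
(10, 1) → 10+1 = 11 → Group A.
(3, 6) → 3+6 = 9 → Group A.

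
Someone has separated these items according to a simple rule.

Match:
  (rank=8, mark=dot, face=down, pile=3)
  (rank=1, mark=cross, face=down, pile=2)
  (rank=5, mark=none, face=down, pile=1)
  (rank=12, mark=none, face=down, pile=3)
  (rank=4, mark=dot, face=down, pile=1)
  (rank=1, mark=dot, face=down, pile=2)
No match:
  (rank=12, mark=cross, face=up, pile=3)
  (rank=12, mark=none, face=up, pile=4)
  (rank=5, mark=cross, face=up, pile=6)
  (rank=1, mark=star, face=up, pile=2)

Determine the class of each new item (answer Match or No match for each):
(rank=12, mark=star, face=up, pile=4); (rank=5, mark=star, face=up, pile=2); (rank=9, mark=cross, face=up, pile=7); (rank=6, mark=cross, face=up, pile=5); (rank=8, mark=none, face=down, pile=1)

No match, No match, No match, No match, Match

Rule: face is down. This holds for each 'Match' example and fails for each 'No match' one.
(rank=12, mark=star, face=up, pile=4) — face is up, hence No match.
(rank=5, mark=star, face=up, pile=2) — face is up, hence No match.
(rank=9, mark=cross, face=up, pile=7) — face is up, hence No match.
(rank=6, mark=cross, face=up, pile=5) — face is up, hence No match.
(rank=8, mark=none, face=down, pile=1) — face is down, hence Match.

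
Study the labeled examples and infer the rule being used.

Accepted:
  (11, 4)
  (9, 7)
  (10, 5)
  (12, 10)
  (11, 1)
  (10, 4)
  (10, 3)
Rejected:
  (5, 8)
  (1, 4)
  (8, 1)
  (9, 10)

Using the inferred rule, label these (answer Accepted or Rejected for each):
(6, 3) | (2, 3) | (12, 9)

The rule appears to be: first > second AND sum ≥ 12.
(6, 3): Rejected (6 > 3, 6+3 = 9).
(2, 3): Rejected (2 < 3, 2+3 = 5).
(12, 9): Accepted (12 > 9, 12+9 = 21).

Rejected, Rejected, Accepted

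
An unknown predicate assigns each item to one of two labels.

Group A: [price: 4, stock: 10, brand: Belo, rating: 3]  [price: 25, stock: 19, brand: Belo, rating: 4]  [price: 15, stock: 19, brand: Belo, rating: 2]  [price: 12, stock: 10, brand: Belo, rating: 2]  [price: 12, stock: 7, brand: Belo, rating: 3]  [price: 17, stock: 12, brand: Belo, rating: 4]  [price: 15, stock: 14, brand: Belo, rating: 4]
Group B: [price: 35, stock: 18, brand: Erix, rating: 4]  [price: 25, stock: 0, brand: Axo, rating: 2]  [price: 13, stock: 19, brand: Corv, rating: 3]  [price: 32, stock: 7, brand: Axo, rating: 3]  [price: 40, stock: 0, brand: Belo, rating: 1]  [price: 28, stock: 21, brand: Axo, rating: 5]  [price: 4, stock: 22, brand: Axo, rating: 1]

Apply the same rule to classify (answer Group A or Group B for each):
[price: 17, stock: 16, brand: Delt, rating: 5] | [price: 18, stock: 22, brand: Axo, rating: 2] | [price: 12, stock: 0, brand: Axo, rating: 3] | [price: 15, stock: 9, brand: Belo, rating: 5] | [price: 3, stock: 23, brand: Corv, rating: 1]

Group B, Group B, Group B, Group A, Group B

'Group A' ⟺ brand is Belo AND stock ≥ 7.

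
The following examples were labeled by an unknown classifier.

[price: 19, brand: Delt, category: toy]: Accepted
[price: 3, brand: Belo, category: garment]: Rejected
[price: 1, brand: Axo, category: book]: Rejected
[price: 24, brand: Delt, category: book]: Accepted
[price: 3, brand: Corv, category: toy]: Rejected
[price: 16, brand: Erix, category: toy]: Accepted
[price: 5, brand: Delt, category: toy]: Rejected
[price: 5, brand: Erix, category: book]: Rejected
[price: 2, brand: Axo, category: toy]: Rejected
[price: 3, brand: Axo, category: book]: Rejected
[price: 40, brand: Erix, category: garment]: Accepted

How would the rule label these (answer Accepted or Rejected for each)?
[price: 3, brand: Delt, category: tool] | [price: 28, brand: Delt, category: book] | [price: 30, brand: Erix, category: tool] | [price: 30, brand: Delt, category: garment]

A rule that fits every label: price ≥ 16 — true of each 'Accepted' example, false of each 'Rejected' one.

Rejected, Accepted, Accepted, Accepted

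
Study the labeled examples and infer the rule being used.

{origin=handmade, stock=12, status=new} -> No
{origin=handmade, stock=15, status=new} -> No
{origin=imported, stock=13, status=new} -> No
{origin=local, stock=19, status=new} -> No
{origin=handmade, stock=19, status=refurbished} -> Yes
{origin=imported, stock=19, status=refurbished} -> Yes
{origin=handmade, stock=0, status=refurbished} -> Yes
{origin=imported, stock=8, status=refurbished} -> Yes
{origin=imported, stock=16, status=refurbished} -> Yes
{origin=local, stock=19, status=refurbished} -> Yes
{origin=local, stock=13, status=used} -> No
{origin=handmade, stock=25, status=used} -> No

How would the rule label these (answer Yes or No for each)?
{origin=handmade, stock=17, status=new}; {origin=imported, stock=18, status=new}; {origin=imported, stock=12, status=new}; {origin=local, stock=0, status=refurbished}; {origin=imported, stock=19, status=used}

All 'Yes' examples share one property — status is refurbished — and every 'No' example lacks it.
{origin=handmade, stock=17, status=new}: status is new, does not pass → No.
{origin=imported, stock=18, status=new}: status is new, does not pass → No.
{origin=imported, stock=12, status=new}: status is new, does not pass → No.
{origin=local, stock=0, status=refurbished}: status is refurbished, qualifies → Yes.
{origin=imported, stock=19, status=used}: status is used, does not pass → No.

No, No, No, Yes, No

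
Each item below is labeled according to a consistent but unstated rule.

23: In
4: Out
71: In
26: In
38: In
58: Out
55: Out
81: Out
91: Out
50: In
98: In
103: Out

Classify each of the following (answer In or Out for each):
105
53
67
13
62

Out, In, Out, Out, In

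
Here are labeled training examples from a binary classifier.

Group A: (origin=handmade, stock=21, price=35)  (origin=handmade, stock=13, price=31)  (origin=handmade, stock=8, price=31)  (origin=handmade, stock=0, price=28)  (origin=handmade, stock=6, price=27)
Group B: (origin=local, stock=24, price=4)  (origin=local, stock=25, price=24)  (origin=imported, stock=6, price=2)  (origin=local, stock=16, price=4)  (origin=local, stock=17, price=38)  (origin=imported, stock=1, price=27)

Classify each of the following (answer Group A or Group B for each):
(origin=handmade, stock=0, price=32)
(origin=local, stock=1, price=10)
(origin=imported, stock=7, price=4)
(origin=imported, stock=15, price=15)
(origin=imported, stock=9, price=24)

Looking at the examples, the only property every 'Group A' case has and every 'Group B' case lacks is: origin is handmade.

Group A, Group B, Group B, Group B, Group B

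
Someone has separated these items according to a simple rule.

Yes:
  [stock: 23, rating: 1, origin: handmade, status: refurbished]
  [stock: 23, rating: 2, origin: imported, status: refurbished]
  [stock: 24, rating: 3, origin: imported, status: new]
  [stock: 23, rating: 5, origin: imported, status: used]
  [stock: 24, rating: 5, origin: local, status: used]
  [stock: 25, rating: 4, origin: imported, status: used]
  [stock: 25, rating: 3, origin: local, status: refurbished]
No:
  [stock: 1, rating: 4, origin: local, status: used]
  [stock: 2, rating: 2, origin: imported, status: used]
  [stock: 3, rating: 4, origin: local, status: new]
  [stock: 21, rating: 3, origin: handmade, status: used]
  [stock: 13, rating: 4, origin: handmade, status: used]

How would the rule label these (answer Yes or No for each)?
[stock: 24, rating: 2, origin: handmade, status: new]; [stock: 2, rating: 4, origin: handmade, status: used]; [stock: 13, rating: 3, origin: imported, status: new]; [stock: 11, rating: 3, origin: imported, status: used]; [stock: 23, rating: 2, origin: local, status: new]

Yes, No, No, No, Yes

'Yes' ⟺ stock ≥ 23.
[stock: 24, rating: 2, origin: handmade, status: new] — stock = 24, hence Yes.
[stock: 2, rating: 4, origin: handmade, status: used] — stock = 2, hence No.
[stock: 13, rating: 3, origin: imported, status: new] — stock = 13, hence No.
[stock: 11, rating: 3, origin: imported, status: used] — stock = 11, hence No.
[stock: 23, rating: 2, origin: local, status: new] — stock = 23, hence Yes.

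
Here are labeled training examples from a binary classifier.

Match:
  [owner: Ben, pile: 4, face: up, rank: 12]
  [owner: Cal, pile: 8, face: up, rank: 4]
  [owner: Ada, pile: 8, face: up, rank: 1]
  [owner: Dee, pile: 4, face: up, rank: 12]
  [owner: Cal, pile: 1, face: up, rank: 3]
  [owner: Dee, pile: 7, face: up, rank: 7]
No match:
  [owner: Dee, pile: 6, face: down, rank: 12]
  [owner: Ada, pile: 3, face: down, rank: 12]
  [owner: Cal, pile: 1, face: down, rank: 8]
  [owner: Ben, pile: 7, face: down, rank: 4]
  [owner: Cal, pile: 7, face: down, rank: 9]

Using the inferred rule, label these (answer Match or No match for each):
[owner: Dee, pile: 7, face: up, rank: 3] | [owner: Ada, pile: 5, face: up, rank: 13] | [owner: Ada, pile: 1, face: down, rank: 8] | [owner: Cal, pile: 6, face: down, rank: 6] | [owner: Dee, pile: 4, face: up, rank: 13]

Match, Match, No match, No match, Match

Comparing the two groups points to one rule — face is up.
[owner: Dee, pile: 7, face: up, rank: 3] — face is up, hence Match.
[owner: Ada, pile: 5, face: up, rank: 13] — face is up, hence Match.
[owner: Ada, pile: 1, face: down, rank: 8] — face is down, hence No match.
[owner: Cal, pile: 6, face: down, rank: 6] — face is down, hence No match.
[owner: Dee, pile: 4, face: up, rank: 13] — face is up, hence Match.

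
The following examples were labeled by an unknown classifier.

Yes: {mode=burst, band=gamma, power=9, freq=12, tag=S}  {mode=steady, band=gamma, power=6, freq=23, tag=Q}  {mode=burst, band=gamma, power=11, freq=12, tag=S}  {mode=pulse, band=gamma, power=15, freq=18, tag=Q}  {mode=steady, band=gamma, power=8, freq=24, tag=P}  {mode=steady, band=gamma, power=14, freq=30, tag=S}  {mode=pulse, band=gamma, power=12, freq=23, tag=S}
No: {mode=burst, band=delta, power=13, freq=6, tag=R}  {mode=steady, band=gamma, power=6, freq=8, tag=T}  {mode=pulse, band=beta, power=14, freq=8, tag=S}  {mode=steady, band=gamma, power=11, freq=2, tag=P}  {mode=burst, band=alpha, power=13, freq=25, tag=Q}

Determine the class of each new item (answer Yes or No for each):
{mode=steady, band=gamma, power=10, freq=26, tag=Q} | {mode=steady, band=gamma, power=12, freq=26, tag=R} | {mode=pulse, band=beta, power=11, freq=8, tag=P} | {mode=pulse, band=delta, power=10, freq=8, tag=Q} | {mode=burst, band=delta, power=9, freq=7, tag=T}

Yes, Yes, No, No, No

Every 'Yes' example satisfies: band is gamma AND freq ≥ 12. None of the 'No' examples do.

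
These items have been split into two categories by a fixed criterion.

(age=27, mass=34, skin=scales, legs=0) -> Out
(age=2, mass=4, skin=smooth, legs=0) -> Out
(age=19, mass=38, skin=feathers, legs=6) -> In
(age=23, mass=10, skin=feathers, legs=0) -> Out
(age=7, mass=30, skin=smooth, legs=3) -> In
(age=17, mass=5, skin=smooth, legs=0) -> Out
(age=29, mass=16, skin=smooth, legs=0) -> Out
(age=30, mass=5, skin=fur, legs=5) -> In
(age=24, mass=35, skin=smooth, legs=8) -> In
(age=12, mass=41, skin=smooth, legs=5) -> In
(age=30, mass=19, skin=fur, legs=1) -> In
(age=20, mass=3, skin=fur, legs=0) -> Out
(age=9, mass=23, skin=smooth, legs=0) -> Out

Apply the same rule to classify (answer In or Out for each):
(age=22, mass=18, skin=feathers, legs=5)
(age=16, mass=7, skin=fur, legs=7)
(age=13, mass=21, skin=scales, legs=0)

In, In, Out

All 'In' examples share one property — legs ≥ 1 — and every 'Out' example lacks it.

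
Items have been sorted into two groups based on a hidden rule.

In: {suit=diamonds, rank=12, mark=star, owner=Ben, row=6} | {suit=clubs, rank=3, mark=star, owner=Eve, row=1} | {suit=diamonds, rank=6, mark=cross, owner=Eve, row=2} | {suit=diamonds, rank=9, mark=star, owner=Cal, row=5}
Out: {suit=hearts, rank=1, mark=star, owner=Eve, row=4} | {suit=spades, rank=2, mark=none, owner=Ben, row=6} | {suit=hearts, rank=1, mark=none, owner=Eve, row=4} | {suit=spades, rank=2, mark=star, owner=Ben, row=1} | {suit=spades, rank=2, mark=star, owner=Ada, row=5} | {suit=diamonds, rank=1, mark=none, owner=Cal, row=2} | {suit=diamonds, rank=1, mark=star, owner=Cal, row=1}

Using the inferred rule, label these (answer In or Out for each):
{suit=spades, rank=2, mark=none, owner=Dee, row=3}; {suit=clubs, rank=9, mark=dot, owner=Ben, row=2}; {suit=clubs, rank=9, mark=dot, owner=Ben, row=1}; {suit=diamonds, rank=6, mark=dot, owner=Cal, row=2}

Rule: rank ≥ 3. This holds for each 'In' example and fails for each 'Out' one.

Out, In, In, In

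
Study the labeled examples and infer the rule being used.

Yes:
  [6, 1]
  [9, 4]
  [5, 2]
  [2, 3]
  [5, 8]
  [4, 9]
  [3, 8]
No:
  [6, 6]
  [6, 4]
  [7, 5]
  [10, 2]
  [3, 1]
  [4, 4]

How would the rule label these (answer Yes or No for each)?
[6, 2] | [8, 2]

No, No

The rule appears to be: sum is odd.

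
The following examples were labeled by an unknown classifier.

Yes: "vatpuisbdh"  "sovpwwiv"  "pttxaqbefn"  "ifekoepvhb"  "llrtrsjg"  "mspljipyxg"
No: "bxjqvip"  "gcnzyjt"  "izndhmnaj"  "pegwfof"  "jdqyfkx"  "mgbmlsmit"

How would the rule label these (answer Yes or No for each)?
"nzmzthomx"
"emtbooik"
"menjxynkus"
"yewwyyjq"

No, Yes, Yes, Yes

Rule: even length. This holds for each 'Yes' example and fails for each 'No' one.
"nzmzthomx": length 9 — lacks this property, so No.
"emtbooik": length 8 — qualifies, so Yes.
"menjxynkus": length 10 — qualifies, so Yes.
"yewwyyjq": length 8 — qualifies, so Yes.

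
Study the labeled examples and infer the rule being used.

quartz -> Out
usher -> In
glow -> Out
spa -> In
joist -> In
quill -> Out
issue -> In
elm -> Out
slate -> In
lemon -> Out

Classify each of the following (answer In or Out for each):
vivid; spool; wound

The rule appears to be: contains 's'.
vivid — no 's', hence Out.
spool — has 's', hence In.
wound — no 's', hence Out.

Out, In, Out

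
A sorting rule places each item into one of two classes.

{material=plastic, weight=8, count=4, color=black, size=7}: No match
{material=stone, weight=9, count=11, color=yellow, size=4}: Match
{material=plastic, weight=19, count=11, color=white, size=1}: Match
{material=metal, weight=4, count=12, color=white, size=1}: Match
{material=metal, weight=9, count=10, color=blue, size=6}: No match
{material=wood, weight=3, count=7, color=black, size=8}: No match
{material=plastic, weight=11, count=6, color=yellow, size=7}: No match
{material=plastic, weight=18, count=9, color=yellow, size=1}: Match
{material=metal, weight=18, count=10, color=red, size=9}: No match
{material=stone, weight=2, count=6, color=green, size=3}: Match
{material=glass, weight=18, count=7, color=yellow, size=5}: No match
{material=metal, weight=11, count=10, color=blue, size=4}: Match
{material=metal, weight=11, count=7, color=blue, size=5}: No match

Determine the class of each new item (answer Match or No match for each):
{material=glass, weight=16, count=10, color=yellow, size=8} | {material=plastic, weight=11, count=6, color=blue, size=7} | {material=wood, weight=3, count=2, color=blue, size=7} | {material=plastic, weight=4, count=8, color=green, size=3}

Every 'Match' example satisfies: size ≤ 4. None of the 'No match' examples do.
{material=glass, weight=16, count=10, color=yellow, size=8}: size = 8 — doesn't match, so No match.
{material=plastic, weight=11, count=6, color=blue, size=7}: size = 7 — doesn't match, so No match.
{material=wood, weight=3, count=2, color=blue, size=7}: size = 7 — doesn't match, so No match.
{material=plastic, weight=4, count=8, color=green, size=3}: size = 3 — passes, so Match.

No match, No match, No match, Match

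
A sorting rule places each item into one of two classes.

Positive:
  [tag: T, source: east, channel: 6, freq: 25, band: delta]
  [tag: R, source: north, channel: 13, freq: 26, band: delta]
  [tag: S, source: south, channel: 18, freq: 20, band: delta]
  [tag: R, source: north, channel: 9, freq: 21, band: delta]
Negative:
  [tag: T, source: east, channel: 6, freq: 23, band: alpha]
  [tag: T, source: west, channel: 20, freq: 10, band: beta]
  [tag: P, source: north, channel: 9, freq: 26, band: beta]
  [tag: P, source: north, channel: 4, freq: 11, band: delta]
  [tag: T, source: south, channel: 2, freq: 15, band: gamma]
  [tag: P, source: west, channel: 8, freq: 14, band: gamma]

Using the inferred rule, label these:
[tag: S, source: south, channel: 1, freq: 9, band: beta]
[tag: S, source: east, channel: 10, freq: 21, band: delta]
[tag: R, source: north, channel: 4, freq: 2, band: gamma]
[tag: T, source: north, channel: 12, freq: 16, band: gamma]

Every 'Positive' example satisfies: band is delta AND freq ≥ 14. None of the 'Negative' examples do.
[tag: S, source: south, channel: 1, freq: 9, band: beta] — band is beta, freq = 9, hence Negative. [tag: S, source: east, channel: 10, freq: 21, band: delta] — band is delta, freq = 21, hence Positive. [tag: R, source: north, channel: 4, freq: 2, band: gamma] — band is gamma, freq = 2, hence Negative. [tag: T, source: north, channel: 12, freq: 16, band: gamma] — band is gamma, freq = 16, hence Negative.

Negative, Positive, Negative, Negative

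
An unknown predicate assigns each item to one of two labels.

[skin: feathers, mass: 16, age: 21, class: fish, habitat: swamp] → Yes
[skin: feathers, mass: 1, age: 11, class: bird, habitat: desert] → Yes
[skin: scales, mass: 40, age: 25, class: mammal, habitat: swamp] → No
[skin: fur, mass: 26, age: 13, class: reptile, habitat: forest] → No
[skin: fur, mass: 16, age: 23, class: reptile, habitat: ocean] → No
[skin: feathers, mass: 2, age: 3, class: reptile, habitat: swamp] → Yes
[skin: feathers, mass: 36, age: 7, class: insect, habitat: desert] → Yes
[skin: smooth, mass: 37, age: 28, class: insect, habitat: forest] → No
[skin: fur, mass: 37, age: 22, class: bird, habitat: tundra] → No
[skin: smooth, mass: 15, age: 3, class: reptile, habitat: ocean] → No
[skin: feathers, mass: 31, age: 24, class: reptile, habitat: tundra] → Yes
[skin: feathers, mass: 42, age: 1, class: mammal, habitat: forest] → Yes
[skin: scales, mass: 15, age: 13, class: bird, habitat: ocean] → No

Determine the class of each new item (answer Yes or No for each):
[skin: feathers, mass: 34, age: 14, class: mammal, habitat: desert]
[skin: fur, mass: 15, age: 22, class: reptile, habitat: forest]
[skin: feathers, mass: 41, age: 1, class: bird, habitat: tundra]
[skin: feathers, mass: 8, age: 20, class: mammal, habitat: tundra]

Rule: skin is feathers. This holds for each 'Yes' example and fails for each 'No' one.
[skin: feathers, mass: 34, age: 14, class: mammal, habitat: desert]: Yes (skin is feathers). [skin: fur, mass: 15, age: 22, class: reptile, habitat: forest]: No (skin is fur). [skin: feathers, mass: 41, age: 1, class: bird, habitat: tundra]: Yes (skin is feathers). [skin: feathers, mass: 8, age: 20, class: mammal, habitat: tundra]: Yes (skin is feathers).

Yes, No, Yes, Yes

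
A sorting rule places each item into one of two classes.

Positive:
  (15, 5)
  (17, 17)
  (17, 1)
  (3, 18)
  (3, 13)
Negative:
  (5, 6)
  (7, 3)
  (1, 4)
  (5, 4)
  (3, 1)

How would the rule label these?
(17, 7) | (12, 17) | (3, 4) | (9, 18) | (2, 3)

Positive, Positive, Negative, Positive, Negative

A rule that fits every label: sum ≥ 16 — true of each 'Positive' example, false of each 'Negative' one.
(17, 7) → 17+7 = 24 → Positive. (12, 17) → 12+17 = 29 → Positive. (3, 4) → 3+4 = 7 → Negative. (9, 18) → 9+18 = 27 → Positive. (2, 3) → 2+3 = 5 → Negative.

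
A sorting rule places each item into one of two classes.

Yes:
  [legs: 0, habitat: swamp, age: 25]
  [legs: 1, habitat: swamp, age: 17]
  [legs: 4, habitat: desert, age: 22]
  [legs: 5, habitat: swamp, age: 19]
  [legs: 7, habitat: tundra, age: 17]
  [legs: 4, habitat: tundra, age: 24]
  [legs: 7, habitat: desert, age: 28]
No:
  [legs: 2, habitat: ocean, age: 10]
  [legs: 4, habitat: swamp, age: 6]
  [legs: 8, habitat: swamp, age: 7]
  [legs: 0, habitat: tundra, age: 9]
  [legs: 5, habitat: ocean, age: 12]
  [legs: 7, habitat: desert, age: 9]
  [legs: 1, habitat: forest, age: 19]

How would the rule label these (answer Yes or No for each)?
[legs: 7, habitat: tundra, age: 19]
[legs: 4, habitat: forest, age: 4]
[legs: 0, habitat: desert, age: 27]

Yes, No, Yes

All 'Yes' examples share one property — habitat is not forest AND age ≥ 17 — and every 'No' example lacks it.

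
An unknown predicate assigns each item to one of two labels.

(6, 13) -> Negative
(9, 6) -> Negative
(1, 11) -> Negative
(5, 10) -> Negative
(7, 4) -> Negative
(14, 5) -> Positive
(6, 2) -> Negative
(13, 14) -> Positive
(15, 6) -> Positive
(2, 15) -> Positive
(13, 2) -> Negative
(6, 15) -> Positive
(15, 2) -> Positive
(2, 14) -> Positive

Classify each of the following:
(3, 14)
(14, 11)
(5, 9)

Rule: max ≥ 14. This holds for each 'Positive' example and fails for each 'Negative' one.
Positive: (3, 14), since max 14.
Positive: (14, 11), since max 14.
Negative: (5, 9), since max 9.

Positive, Positive, Negative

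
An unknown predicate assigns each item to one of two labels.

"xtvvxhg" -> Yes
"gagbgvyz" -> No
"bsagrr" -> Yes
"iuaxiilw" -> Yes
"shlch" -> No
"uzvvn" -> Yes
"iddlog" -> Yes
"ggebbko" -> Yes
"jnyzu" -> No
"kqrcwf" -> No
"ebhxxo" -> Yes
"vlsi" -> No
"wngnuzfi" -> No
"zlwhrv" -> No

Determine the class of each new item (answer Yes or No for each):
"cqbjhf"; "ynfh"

Every 'Yes' example satisfies: has a double letter. None of the 'No' examples do.
No: "cqbjhf", since no doubled letter. No: "ynfh", since no doubled letter.

No, No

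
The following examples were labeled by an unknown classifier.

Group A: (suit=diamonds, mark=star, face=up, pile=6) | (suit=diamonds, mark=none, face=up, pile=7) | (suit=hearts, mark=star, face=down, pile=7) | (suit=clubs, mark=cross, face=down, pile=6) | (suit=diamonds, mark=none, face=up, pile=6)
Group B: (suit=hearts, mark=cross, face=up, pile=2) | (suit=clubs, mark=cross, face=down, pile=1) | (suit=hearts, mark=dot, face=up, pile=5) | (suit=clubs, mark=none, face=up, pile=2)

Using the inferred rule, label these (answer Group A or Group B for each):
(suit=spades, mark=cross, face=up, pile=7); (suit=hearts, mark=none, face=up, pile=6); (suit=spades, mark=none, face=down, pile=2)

Group A, Group A, Group B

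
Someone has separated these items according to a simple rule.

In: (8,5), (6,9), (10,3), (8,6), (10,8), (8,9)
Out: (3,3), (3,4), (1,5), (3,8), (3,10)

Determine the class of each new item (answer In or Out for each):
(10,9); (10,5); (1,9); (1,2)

The simplest hypothesis consistent with all the labels is: first is even.
(10,9): first 10, meets the rule → In. (10,5): first 10, meets the rule → In. (1,9): first 1, does not pass → Out. (1,2): first 1, does not pass → Out.

In, In, Out, Out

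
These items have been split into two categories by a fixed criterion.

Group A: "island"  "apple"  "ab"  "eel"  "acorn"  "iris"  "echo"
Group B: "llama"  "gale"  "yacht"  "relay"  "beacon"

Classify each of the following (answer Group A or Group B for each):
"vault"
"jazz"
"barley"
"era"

'Group A' ⟺ starts with a vowel.

Group B, Group B, Group B, Group A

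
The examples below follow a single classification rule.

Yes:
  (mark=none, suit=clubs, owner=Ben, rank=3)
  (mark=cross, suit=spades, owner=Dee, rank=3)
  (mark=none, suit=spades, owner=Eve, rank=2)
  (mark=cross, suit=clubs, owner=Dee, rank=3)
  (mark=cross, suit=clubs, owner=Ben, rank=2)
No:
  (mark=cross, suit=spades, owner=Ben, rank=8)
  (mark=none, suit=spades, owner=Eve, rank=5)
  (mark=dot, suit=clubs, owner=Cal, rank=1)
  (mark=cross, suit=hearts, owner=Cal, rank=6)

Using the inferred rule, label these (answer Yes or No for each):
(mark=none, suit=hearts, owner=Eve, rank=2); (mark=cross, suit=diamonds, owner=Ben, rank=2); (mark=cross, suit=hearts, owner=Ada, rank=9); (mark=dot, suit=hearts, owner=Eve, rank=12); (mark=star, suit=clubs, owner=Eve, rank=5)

Yes, Yes, No, No, No

A rule that fits every label: rank ≥ 2 AND rank ≤ 3 — true of each 'Yes' example, false of each 'No' one.
(mark=none, suit=hearts, owner=Eve, rank=2) → rank = 2 → Yes.
(mark=cross, suit=diamonds, owner=Ben, rank=2) → rank = 2 → Yes.
(mark=cross, suit=hearts, owner=Ada, rank=9) → rank = 9 → No.
(mark=dot, suit=hearts, owner=Eve, rank=12) → rank = 12 → No.
(mark=star, suit=clubs, owner=Eve, rank=5) → rank = 5 → No.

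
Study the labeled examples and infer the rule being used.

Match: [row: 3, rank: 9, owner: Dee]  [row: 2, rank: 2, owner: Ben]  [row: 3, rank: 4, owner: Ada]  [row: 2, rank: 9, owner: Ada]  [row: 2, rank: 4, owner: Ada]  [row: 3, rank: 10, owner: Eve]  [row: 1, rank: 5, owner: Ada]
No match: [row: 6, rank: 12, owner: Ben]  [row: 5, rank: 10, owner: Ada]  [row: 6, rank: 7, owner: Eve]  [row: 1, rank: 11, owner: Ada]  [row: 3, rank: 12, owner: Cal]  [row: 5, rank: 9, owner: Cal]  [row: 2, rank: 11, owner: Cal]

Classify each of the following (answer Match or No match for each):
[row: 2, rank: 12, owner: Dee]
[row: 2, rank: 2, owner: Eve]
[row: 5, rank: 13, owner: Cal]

No match, Match, No match

The rule appears to be: rank ≤ 10 AND row ≤ 3.
[row: 2, rank: 12, owner: Dee] — rank = 12, row = 2, hence No match. [row: 2, rank: 2, owner: Eve] — rank = 2, row = 2, hence Match. [row: 5, rank: 13, owner: Cal] — rank = 13, row = 5, hence No match.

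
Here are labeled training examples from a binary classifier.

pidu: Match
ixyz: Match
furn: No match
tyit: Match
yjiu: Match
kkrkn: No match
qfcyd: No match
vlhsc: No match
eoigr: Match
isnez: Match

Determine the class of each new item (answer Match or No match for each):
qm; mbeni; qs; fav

No match, Match, No match, No match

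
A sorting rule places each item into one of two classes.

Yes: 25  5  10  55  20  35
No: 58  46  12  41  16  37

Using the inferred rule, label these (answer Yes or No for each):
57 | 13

Comparing the two groups points to one rule — multiple of 5.
No: 57, since 57 = 5·11 + 2. No: 13, since 13 = 5·2 + 3.

No, No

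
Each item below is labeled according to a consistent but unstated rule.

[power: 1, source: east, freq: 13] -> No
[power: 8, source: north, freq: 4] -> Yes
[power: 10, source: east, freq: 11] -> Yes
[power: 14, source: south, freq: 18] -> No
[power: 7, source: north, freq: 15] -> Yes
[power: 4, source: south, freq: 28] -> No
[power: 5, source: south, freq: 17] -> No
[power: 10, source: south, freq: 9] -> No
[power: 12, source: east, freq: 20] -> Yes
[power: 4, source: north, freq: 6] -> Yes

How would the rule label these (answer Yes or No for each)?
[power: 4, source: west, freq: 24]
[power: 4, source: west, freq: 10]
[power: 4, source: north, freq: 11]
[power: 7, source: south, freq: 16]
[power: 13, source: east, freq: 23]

Yes, Yes, Yes, No, Yes

Every 'Yes' example satisfies: source is not south AND power ≥ 4. None of the 'No' examples do.
[power: 4, source: west, freq: 24] → source is west, power = 4 → Yes. [power: 4, source: west, freq: 10] → source is west, power = 4 → Yes. [power: 4, source: north, freq: 11] → source is north, power = 4 → Yes. [power: 7, source: south, freq: 16] → source is south, power = 7 → No. [power: 13, source: east, freq: 23] → source is east, power = 13 → Yes.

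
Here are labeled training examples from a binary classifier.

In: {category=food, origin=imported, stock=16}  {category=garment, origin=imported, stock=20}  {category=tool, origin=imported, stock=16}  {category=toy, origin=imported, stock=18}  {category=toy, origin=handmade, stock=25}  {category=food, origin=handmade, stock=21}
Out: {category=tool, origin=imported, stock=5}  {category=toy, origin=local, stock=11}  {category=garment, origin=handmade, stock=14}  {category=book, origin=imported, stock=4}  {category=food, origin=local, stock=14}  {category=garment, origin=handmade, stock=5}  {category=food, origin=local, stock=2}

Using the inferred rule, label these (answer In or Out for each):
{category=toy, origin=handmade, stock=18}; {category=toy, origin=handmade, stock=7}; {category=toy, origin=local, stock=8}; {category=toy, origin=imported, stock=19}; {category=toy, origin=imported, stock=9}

In, Out, Out, In, Out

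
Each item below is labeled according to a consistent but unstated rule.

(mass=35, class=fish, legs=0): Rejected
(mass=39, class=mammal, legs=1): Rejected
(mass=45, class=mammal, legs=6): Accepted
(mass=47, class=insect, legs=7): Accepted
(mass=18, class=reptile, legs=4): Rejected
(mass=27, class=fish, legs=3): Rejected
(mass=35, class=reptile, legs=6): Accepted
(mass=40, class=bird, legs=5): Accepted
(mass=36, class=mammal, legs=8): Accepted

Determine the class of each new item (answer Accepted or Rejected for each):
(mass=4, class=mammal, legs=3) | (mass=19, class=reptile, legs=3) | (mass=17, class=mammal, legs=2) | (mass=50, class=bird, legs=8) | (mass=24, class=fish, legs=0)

The common property of the 'Accepted' items is: legs ≥ 5. No 'Rejected' item has it.
Rejected: (mass=4, class=mammal, legs=3), since legs = 3.
Rejected: (mass=19, class=reptile, legs=3), since legs = 3.
Rejected: (mass=17, class=mammal, legs=2), since legs = 2.
Accepted: (mass=50, class=bird, legs=8), since legs = 8.
Rejected: (mass=24, class=fish, legs=0), since legs = 0.

Rejected, Rejected, Rejected, Accepted, Rejected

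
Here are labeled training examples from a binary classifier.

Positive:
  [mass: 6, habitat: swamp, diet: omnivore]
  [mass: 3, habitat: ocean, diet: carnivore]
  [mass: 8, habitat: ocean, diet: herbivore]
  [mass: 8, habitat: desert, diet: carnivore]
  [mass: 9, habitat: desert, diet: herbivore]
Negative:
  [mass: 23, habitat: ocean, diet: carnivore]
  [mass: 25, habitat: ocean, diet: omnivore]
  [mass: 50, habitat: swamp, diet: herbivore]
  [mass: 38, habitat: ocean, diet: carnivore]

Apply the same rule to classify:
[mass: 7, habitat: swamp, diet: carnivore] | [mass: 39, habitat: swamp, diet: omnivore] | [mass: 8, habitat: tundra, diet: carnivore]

The distinguishing property — mass ≤ 9 — holds for all the 'Positive' cases and none of the 'Negative' cases.
[mass: 7, habitat: swamp, diet: carnivore] → mass = 7 → Positive.
[mass: 39, habitat: swamp, diet: omnivore] → mass = 39 → Negative.
[mass: 8, habitat: tundra, diet: carnivore] → mass = 8 → Positive.

Positive, Negative, Positive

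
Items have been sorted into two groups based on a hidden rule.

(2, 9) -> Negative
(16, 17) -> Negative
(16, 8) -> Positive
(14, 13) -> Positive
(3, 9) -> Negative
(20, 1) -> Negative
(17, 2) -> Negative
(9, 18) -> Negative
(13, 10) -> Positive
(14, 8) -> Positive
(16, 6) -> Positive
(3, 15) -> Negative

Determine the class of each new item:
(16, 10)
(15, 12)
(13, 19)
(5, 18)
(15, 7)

'Positive' ⟺ first > second AND sum ≥ 22.
(16, 10): 16 > 10, 16+10 = 26 — meets the rule, so Positive. (15, 12): 15 > 12, 15+12 = 27 — meets the rule, so Positive. (13, 19): 13 < 19, 13+19 = 32 — lacks this property, so Negative. (5, 18): 5 < 18, 5+18 = 23 — lacks this property, so Negative. (15, 7): 15 > 7, 15+7 = 22 — meets the rule, so Positive.

Positive, Positive, Negative, Negative, Positive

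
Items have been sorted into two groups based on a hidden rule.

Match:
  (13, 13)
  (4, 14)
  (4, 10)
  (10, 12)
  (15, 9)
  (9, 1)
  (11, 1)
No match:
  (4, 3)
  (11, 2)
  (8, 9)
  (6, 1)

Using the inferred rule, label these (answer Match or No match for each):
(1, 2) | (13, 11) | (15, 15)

The simplest hypothesis consistent with all the labels is: sum is even.
(1, 2): 1+2 = 3 — fails this test, so No match. (13, 11): 13+11 = 24 — fits, so Match. (15, 15): 15+15 = 30 — fits, so Match.

No match, Match, Match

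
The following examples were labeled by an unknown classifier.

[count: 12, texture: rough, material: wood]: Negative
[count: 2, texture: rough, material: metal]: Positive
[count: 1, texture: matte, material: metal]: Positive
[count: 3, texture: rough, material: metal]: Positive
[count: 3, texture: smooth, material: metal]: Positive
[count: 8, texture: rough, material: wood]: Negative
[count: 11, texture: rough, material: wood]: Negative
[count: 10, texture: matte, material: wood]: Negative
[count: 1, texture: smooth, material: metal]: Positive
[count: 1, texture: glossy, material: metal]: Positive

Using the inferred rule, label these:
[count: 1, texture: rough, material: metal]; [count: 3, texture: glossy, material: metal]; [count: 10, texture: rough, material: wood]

The simplest hypothesis consistent with all the labels is: material is metal.
[count: 1, texture: rough, material: metal] → material is metal → Positive. [count: 3, texture: glossy, material: metal] → material is metal → Positive. [count: 10, texture: rough, material: wood] → material is wood → Negative.

Positive, Positive, Negative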